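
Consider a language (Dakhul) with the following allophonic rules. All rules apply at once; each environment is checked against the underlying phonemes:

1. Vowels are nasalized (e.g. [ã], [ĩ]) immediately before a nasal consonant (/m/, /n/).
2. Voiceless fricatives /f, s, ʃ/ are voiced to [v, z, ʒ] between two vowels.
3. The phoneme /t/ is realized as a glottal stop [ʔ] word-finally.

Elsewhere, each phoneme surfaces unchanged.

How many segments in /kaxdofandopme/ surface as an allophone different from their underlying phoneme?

2

Segments that undergo a rule: /f/ → [v] (rule 2); /a/ → [ã] (rule 1).
All other segments surface unchanged.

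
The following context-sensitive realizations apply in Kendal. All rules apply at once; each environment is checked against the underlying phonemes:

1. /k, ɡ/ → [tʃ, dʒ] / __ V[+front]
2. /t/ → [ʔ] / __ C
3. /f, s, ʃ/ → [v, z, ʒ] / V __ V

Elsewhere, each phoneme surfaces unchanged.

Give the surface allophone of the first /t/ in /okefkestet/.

[t]

/t/ — between /s/ and /e/; rule 2 does not apply here → [t].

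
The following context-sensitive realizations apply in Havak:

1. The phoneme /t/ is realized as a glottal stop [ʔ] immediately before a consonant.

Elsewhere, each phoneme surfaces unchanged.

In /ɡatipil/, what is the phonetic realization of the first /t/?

[t]

/t/ — between /a/ and /i/; rule 1 does not apply here → [t].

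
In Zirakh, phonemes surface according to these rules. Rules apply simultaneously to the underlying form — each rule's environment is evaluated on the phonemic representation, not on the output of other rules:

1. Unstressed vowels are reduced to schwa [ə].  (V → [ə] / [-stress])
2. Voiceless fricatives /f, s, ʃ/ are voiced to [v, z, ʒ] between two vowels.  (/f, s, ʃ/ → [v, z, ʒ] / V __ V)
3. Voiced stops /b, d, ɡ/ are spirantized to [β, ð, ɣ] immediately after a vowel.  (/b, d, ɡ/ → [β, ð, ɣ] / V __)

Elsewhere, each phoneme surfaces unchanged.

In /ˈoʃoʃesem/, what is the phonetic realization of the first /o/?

[o]

/o/ — word-initial; rule 1 does not apply here → [o].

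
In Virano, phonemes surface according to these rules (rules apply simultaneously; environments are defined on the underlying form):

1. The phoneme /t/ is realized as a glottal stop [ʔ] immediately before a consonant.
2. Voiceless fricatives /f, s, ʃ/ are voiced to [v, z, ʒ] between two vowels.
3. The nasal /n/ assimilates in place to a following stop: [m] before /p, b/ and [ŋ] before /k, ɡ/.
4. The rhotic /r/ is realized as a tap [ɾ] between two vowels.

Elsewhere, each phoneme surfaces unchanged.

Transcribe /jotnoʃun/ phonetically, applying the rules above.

[joʔnoʒun]

/j/ (word-initial) is unaffected → [j].
/o/ stays [o].
/t/ meets the environment for rule 1 (immediately before a consonant) → [ʔ].
/n/ (between /t/ and /o/) fails the environment for rule 3, so it stays [n].
/o/ stays [o].
/ʃ/ (between /o/ and /u/): between two vowels, so rule 2 applies → [ʒ].
/u/ (between /ʃ/ and /n/): no rule targets it → [u].
/n/ (word-final): rule 3 targets it, but not before a labial or velar stop → unchanged [n].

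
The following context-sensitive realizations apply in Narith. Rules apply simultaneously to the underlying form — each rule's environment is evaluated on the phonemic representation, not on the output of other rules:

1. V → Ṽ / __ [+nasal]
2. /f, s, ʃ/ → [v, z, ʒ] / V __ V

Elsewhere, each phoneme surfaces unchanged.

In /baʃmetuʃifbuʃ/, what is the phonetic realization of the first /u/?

[u]

/u/ (between /t/ and /ʃ/) is in the target of rule 1 but the environment (before a nasal consonant) is not met → [u].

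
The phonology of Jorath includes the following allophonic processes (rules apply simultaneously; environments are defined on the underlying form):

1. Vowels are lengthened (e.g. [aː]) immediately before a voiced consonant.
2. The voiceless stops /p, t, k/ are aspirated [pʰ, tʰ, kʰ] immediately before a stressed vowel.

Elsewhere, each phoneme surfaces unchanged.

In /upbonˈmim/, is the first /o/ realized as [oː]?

Yes

/o/ meets the environment for rule 1 (before a voiced consonant) → [oː].
The actual realization is [oː], which matches [oː].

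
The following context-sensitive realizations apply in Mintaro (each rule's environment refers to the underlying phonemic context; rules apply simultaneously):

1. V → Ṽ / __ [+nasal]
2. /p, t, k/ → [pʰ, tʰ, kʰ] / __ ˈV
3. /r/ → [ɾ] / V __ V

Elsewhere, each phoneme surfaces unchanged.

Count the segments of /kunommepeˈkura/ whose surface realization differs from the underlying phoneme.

4

Segments that undergo a rule: /u/ → [ũ] (rule 1); /o/ → [õ] (rule 1); /k/ → [kʰ] (rule 2); /r/ → [ɾ] (rule 3).
All other segments surface unchanged.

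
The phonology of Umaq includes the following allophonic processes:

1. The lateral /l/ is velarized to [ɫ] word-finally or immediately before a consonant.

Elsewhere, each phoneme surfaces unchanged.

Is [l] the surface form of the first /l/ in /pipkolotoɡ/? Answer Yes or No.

Yes

/l/ (between /o/ and /o/) fails the environment for rule 1, so it stays [l].
The actual realization is [l], which matches [l].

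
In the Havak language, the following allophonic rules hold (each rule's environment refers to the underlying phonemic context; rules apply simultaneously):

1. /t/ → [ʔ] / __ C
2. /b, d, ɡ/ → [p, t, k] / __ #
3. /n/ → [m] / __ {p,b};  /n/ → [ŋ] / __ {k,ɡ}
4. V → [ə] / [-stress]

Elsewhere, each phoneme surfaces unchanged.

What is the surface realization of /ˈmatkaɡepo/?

/m/ — not in any rule's target class → [m].
/a/ (between /m/ and /t/) is in the target of rule 4 but the environment (in an unstressed syllable) is not met → [a].
/t/ (between /a/ and /k/) occurs immediately before a consonant → [ʔ] by rule 1.
/k/ (between /t/ and /a/): no rule targets it → [k].
/a/ — between /k/ and /ɡ/, in an unstressed syllable — surfaces as [ə] (rule 4).
/ɡ/ (between /a/ and /e/) fails the environment for rule 2, so it stays [ɡ].
/e/ (between /ɡ/ and /p/): in an unstressed syllable, so rule 4 applies → [ə].
/p/ — not in any rule's target class → [p].
/o/ (word-final): in an unstressed syllable, so rule 4 applies → [ə].

[ˈmaʔkəɡəpə]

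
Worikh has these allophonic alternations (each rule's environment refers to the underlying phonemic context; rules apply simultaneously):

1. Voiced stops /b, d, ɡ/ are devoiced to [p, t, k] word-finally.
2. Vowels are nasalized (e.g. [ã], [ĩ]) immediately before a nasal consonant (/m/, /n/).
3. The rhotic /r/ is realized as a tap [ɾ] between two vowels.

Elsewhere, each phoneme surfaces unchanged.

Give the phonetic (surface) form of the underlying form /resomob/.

[resõmop]

/r/ (word-initial) fails the environment for rule 3, so it stays [r].
/e/ (between /r/ and /s/) is in the target of rule 2 but the environment (before a nasal consonant) is not met → [e].
/o/ (between /s/ and /m/) occurs before a nasal consonant → [õ] by rule 2.
/o/ (between /m/ and /b/) is in the target of rule 2 but the environment (before a nasal consonant) is not met → [o].
Rule 1 applies to /b/ (word-final: word-finally) → [p].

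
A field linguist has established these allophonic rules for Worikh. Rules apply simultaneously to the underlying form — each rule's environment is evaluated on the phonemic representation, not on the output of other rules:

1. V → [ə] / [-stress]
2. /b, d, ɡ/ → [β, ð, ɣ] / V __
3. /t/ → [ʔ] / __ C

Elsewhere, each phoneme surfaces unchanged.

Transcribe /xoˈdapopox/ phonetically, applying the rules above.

[xəˈðapəpəx]

/x/ (word-initial): no rule targets it → [x].
/o/ (between /x/ and /d/): in an unstressed syllable, so rule 1 applies → [ə].
/d/ (between /o/ and /a/) occurs immediately after a vowel → [ð] by rule 2.
/a/ — between /d/ and /p/; rule 1 does not apply here → [a].
/p/ (between /a/ and /o/) is unaffected → [p].
/o/ — between /p/ and /p/, in an unstressed syllable — surfaces as [ə] (rule 1).
/p/ (between /o/ and /o/): no rule targets it → [p].
/o/ (between /p/ and /x/): in an unstressed syllable, so rule 1 applies → [ə].
/x/ (word-final): no rule targets it → [x].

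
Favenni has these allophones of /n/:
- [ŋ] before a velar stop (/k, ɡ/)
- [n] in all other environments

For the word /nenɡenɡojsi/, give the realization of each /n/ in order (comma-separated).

Occurrence 1 (position 1): no conditioning environment matches → elsewhere allophone [n].
Occurrence 2 (position 3): before a velar stop → [ŋ].
Occurrence 3 (position 6): before a velar stop → [ŋ].

[n], [ŋ], [ŋ]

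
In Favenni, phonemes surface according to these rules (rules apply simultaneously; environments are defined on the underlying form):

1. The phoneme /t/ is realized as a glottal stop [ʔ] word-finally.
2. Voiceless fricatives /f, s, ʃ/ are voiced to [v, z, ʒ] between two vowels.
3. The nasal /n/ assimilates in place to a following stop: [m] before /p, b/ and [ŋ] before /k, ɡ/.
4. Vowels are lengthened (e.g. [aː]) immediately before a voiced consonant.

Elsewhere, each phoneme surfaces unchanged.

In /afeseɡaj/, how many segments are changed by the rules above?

Segments that undergo a rule: /f/ → [v] (rule 2); /s/ → [z] (rule 2); /e/ → [eː] (rule 4); /a/ → [aː] (rule 4).
All other segments surface unchanged.

4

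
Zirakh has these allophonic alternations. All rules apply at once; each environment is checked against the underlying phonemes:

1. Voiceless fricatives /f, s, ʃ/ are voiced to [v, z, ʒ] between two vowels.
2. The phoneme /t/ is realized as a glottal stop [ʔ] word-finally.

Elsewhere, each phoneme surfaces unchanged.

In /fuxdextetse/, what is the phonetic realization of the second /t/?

/t/ (between /e/ and /s/) fails the environment for rule 2, so it stays [t].

[t]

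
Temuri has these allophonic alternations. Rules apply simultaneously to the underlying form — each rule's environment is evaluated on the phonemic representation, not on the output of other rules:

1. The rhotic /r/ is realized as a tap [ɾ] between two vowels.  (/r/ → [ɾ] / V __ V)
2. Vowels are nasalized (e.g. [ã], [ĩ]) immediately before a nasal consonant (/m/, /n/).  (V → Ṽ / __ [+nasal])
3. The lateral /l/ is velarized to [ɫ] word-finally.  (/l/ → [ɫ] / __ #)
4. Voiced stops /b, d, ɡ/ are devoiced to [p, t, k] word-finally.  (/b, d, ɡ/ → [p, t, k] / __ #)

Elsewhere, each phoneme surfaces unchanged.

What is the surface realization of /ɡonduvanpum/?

[ɡõnduvãnpũm]

/ɡ/ (word-initial): rule 4 targets it, but not word-finally → unchanged [ɡ].
Rule 2 applies to /o/ (between /ɡ/ and /n/: before a nasal consonant) → [õ].
/d/ (between /n/ and /u/) is in the target of rule 4 but the environment (word-finally) is not met → [d].
/u/ (between /d/ and /v/) is in the target of rule 2 but the environment (before a nasal consonant) is not met → [u].
/a/ meets the environment for rule 2 (before a nasal consonant) → [ã].
/u/ — between /p/ and /m/, before a nasal consonant — surfaces as [ũ] (rule 2).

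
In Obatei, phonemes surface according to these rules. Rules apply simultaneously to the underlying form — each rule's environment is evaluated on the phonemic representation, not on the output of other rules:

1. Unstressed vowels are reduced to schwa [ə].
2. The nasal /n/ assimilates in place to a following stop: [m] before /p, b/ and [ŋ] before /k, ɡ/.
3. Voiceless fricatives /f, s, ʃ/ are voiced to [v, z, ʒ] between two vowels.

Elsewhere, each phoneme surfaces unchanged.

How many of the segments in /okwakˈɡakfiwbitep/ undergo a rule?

5

Segments that undergo a rule: /o/ → [ə] (rule 1); /a/ → [ə] (rule 1); /i/ → [ə] (rule 1); /i/ → [ə] (rule 1); /e/ → [ə] (rule 1).
All other segments surface unchanged.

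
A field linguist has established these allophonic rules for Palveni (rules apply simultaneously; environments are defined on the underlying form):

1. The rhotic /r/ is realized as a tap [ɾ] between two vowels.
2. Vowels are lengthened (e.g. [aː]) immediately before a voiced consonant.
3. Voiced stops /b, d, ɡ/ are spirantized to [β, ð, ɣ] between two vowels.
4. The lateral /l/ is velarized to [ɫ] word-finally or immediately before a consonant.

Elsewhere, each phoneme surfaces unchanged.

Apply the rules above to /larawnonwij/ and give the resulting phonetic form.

/l/ (word-initial): rule 4 targets it, but not word-finally or immediately before a consonant → unchanged [l].
/a/ (between /l/ and /r/): before a voiced consonant, so rule 2 applies → [aː].
/r/ meets the environment for rule 1 (between two vowels) → [ɾ].
/a/ meets the environment for rule 2 (before a voiced consonant) → [aː].
/w/ stays [w].
/n/ (between /w/ and /o/): no rule targets it → [n].
/o/ meets the environment for rule 2 (before a voiced consonant) → [oː].
/n/ (between /o/ and /w/) is unaffected → [n].
/w/ — not in any rule's target class → [w].
/i/ meets the environment for rule 2 (before a voiced consonant) → [iː].
/j/ stays [j].

[laːɾaːwnoːnwiːj]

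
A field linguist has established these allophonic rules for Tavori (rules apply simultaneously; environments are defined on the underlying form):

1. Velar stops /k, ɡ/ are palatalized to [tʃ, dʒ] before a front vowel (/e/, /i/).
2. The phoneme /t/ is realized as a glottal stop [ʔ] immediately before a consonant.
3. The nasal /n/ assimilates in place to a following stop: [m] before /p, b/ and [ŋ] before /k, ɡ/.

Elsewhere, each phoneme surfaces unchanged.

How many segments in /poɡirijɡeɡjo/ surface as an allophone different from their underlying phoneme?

2

Segments that undergo a rule: /ɡ/ → [dʒ] (rule 1); /ɡ/ → [dʒ] (rule 1).
All other segments surface unchanged.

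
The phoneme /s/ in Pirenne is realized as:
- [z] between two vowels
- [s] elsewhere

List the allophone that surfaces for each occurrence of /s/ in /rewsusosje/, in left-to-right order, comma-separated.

Occurrence 1 (position 4): no conditioning environment matches → elsewhere allophone [s].
Occurrence 2 (position 6): between two vowels → [z].
Occurrence 3 (position 8): no conditioning environment matches → elsewhere allophone [s].

[s], [z], [s]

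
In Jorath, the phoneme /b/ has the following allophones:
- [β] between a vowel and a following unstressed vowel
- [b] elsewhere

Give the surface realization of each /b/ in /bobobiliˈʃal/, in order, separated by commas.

[b], [β], [β]

Occurrence 1 (position 1): no conditioning environment matches → elsewhere allophone [b].
Occurrence 2 (position 3): between a vowel and a following unstressed vowel → [β].
Occurrence 3 (position 5): between a vowel and a following unstressed vowel → [β].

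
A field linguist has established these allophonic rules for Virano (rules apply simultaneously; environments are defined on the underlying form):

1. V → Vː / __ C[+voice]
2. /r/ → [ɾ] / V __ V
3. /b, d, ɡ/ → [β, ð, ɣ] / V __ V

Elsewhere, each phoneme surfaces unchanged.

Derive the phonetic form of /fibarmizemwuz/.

[fiːβaːrmiːzeːmwuːz]

/f/ — not in any rule's target class → [f].
/i/ meets the environment for rule 1 (before a voiced consonant) → [iː].
/b/ (between /i/ and /a/) occurs between two vowels → [β] by rule 3.
Rule 1 applies to /a/ (between /b/ and /r/: before a voiced consonant) → [aː].
/r/ (between /a/ and /m/): rule 2 targets it, but not between two vowels → unchanged [r].
/m/ — not in any rule's target class → [m].
/i/ meets the environment for rule 1 (before a voiced consonant) → [iː].
/z/ (between /i/ and /e/): no rule targets it → [z].
/e/ (between /z/ and /m/): before a voiced consonant, so rule 1 applies → [eː].
/m/ (between /e/ and /w/): no rule targets it → [m].
/w/ stays [w].
/u/ (between /w/ and /z/): before a voiced consonant, so rule 1 applies → [uː].
/z/ (word-final) is unaffected → [z].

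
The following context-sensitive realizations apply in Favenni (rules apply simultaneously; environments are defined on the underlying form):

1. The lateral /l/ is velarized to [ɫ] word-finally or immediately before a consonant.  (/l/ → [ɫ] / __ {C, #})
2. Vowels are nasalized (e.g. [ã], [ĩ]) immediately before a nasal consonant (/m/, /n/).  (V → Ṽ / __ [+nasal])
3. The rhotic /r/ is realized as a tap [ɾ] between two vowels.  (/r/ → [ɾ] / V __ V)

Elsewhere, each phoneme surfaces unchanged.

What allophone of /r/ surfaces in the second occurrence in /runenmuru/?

/r/ (between /u/ and /u/): between two vowels, so rule 3 applies → [ɾ].

[ɾ]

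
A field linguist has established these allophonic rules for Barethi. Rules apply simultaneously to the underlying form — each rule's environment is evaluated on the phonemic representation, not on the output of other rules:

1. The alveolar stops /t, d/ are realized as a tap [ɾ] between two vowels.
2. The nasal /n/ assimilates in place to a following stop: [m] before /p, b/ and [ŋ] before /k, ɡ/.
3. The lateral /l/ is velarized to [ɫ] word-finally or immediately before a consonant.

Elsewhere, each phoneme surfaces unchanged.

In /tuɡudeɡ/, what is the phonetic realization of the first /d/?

[ɾ]

Rule 1 applies to /d/ (between /u/ and /e/: between two vowels) → [ɾ].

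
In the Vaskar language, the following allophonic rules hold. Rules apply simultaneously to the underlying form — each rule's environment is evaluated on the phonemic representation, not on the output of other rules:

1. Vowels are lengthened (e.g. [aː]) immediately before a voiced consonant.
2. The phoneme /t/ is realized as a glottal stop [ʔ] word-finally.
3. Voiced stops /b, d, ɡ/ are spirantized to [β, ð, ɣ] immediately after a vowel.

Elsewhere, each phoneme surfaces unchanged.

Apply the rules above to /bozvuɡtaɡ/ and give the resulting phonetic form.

/b/ (word-initial) is in the target of rule 3 but the environment (immediately after a vowel) is not met → [b].
/o/ (between /b/ and /z/): before a voiced consonant, so rule 1 applies → [oː].
/z/ (between /o/ and /v/) is unaffected → [z].
/v/ (between /z/ and /u/) is unaffected → [v].
/u/ meets the environment for rule 1 (before a voiced consonant) → [uː].
/ɡ/ — between /u/ and /t/, immediately after a vowel — surfaces as [ɣ] (rule 3).
/t/ — between /ɡ/ and /a/; rule 2 does not apply here → [t].
/a/ (between /t/ and /ɡ/): before a voiced consonant, so rule 1 applies → [aː].
/ɡ/ (word-final): immediately after a vowel, so rule 3 applies → [ɣ].

[boːzvuːɣtaːɣ]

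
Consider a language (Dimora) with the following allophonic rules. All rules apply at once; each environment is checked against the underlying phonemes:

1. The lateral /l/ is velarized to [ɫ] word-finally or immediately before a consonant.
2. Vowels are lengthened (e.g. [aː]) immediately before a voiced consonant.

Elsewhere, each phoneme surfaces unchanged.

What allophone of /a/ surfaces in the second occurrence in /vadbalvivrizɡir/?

[aː]

Rule 2 applies to /a/ (between /b/ and /l/: before a voiced consonant) → [aː].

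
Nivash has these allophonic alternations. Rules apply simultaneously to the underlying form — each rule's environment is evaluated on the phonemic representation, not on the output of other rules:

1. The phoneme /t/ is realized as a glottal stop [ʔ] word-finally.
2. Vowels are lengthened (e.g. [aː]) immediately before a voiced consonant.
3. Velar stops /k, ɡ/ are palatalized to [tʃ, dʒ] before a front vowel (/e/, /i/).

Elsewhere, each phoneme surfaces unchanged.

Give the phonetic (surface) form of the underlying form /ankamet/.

[aːnkaːmeʔ]

/a/ (word-initial): before a voiced consonant, so rule 2 applies → [aː].
/n/ (between /a/ and /k/): no rule targets it → [n].
/k/ — between /n/ and /a/; rule 3 does not apply here → [k].
/a/ (between /k/ and /m/) occurs before a voiced consonant → [aː] by rule 2.
/m/ stays [m].
/e/ (between /m/ and /t/) fails the environment for rule 2, so it stays [e].
Rule 1 applies to /t/ (word-final: word-finally) → [ʔ].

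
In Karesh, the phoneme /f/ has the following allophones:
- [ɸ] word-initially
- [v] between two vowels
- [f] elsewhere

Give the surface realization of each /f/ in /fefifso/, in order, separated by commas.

Occurrence 1 (position 1): word-initially → [ɸ].
Occurrence 2 (position 3): between two vowels → [v].
Occurrence 3 (position 5): no conditioning environment matches → elsewhere allophone [f].

[ɸ], [v], [f]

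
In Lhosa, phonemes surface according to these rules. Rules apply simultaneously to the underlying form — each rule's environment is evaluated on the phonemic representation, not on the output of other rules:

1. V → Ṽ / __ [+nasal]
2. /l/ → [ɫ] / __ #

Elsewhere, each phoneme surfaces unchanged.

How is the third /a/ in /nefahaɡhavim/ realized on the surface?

/a/ (between /h/ and /v/) is in the target of rule 1 but the environment (before a nasal consonant) is not met → [a].

[a]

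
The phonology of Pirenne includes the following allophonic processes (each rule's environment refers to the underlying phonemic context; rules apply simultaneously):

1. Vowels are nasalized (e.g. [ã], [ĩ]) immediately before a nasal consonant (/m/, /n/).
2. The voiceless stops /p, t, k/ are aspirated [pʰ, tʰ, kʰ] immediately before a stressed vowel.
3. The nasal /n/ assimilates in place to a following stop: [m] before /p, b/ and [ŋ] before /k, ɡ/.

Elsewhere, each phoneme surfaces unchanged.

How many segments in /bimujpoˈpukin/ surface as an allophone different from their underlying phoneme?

Segments that undergo a rule: /i/ → [ĩ] (rule 1); /p/ → [pʰ] (rule 2); /i/ → [ĩ] (rule 1).
All other segments surface unchanged.

3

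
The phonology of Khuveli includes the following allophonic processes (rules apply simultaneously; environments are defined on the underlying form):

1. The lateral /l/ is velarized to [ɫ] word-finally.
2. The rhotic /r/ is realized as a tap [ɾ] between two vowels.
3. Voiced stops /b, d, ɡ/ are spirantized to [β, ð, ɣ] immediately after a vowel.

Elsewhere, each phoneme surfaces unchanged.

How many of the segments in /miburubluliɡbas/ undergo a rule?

Segments that undergo a rule: /b/ → [β] (rule 3); /r/ → [ɾ] (rule 2); /b/ → [β] (rule 3); /ɡ/ → [ɣ] (rule 3).
All other segments surface unchanged.

4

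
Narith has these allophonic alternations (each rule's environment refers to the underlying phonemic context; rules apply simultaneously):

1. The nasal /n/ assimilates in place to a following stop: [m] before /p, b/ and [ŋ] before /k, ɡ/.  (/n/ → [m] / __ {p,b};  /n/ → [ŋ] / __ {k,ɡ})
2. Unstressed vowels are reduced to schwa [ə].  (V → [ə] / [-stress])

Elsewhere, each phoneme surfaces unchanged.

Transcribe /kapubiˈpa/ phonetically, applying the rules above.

[kəpəbəˈpa]

/k/ stays [k].
/a/ meets the environment for rule 2 (in an unstressed syllable) → [ə].
/p/ (between /a/ and /u/): no rule targets it → [p].
/u/ (between /p/ and /b/): in an unstressed syllable, so rule 2 applies → [ə].
/b/ (between /u/ and /i/) is unaffected → [b].
Rule 2 applies to /i/ (between /b/ and /p/: in an unstressed syllable) → [ə].
/p/ stays [p].
/a/ (word-final) is in the target of rule 2 but the environment (in an unstressed syllable) is not met → [a].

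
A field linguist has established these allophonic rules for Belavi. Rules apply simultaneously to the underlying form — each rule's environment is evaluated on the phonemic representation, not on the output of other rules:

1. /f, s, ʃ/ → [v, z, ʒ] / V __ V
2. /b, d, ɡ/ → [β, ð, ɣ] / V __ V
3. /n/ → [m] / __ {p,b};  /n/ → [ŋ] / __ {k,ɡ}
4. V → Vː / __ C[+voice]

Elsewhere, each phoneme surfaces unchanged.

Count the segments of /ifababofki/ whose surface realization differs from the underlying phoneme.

5

Segments that undergo a rule: /f/ → [v] (rule 1); /a/ → [aː] (rule 4); /b/ → [β] (rule 2); /a/ → [aː] (rule 4); /b/ → [β] (rule 2).
All other segments surface unchanged.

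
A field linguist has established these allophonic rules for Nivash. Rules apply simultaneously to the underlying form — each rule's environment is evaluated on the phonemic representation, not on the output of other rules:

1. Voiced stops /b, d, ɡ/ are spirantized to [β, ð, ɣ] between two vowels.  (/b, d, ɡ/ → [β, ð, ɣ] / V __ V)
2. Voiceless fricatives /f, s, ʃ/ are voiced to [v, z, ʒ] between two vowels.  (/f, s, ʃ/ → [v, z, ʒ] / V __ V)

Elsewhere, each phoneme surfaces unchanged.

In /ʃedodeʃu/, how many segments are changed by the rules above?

Segments that undergo a rule: /d/ → [ð] (rule 1); /d/ → [ð] (rule 1); /ʃ/ → [ʒ] (rule 2).
All other segments surface unchanged.

3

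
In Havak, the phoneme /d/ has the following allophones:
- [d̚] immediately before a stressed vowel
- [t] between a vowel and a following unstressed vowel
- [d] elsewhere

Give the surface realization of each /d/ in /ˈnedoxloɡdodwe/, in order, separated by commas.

[t], [d], [d]

Occurrence 1 (position 3): between a vowel and a following unstressed vowel → [t].
Occurrence 2 (position 9): no conditioning environment matches → elsewhere allophone [d].
Occurrence 3 (position 11): no conditioning environment matches → elsewhere allophone [d].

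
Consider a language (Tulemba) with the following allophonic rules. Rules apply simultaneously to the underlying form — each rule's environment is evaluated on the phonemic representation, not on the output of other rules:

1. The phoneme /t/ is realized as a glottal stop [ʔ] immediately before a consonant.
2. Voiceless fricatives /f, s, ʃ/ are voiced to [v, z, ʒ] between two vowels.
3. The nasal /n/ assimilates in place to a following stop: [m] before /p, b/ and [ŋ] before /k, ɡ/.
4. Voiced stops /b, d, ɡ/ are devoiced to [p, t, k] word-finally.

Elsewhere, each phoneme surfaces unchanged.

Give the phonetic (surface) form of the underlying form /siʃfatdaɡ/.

/s/ (word-initial): rule 2 targets it, but not between two vowels → unchanged [s].
/i/ stays [i].
/ʃ/ — between /i/ and /f/; rule 2 does not apply here → [ʃ].
/f/ — between /ʃ/ and /a/; rule 2 does not apply here → [f].
/a/ stays [a].
Rule 1 applies to /t/ (between /a/ and /d/: immediately before a consonant) → [ʔ].
/d/ (between /t/ and /a/): rule 4 targets it, but not word-finally → unchanged [d].
/a/ (between /d/ and /ɡ/): no rule targets it → [a].
/ɡ/ (word-final): word-finally, so rule 4 applies → [k].

[siʃfaʔdak]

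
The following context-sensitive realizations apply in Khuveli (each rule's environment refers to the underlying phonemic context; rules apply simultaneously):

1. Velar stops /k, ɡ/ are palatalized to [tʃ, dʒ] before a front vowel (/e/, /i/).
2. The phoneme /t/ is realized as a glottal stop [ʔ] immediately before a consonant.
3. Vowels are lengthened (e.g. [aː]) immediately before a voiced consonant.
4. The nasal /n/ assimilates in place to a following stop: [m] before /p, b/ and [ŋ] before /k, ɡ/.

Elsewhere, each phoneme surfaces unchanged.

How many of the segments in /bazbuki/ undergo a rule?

Segments that undergo a rule: /a/ → [aː] (rule 3); /k/ → [tʃ] (rule 1).
All other segments surface unchanged.

2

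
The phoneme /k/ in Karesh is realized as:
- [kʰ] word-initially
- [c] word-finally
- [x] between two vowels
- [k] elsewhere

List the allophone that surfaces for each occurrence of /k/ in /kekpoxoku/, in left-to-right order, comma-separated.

Occurrence 1 (position 1): word-initially → [kʰ].
Occurrence 2 (position 3): no conditioning environment matches → elsewhere allophone [k].
Occurrence 3 (position 8): between two vowels → [x].

[kʰ], [k], [x]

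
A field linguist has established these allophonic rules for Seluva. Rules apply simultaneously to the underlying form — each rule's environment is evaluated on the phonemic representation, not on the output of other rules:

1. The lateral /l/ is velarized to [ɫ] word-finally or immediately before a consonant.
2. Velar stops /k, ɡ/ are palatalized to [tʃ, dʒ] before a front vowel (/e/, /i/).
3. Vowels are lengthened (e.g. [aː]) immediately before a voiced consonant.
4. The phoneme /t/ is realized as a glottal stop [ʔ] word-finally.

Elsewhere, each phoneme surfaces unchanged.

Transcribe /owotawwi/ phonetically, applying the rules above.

/o/ — word-initial, before a voiced consonant — surfaces as [oː] (rule 3).
/o/ (between /w/ and /t/) fails the environment for rule 3, so it stays [o].
/t/ (between /o/ and /a/): rule 4 targets it, but not word-finally → unchanged [t].
Rule 3 applies to /a/ (between /t/ and /w/: before a voiced consonant) → [aː].
/i/ (word-final) is in the target of rule 3 but the environment (before a voiced consonant) is not met → [i].

[oːwotaːwwi]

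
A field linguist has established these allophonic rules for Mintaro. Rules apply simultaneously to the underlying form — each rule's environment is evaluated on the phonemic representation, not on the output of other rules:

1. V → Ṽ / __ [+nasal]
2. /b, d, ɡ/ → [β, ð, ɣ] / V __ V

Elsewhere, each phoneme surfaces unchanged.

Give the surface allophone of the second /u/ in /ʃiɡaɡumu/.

[u]

/u/ — word-final; rule 1 does not apply here → [u].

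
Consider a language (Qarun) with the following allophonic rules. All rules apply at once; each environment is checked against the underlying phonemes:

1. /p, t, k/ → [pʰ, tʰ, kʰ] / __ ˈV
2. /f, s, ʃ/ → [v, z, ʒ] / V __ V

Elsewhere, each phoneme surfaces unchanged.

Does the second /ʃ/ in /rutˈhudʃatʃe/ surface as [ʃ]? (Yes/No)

/ʃ/ (between /t/ and /e/) is in the target of rule 2 but the environment (between two vowels) is not met → [ʃ].
The actual realization is [ʃ], which matches [ʃ].

Yes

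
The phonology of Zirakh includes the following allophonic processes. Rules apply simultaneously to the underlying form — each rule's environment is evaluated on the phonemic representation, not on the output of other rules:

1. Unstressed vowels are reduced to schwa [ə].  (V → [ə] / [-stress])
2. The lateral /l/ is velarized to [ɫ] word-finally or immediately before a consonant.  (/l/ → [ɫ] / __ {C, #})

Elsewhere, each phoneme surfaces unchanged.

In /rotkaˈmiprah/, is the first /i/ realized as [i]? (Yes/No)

/i/ (between /m/ and /p/): rule 1 targets it, but not in an unstressed syllable → unchanged [i].
The actual realization is [i], which matches [i].

Yes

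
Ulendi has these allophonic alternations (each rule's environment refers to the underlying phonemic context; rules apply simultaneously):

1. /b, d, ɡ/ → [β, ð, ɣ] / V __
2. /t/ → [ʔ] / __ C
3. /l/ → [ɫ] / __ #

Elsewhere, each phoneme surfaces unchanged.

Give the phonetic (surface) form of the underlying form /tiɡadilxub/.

[tiɣaðilxuβ]

/t/ (word-initial) is in the target of rule 2 but the environment (immediately before a consonant) is not met → [t].
/i/ (between /t/ and /ɡ/) is unaffected → [i].
/ɡ/ (between /i/ and /a/): immediately after a vowel, so rule 1 applies → [ɣ].
/a/ stays [a].
/d/ (between /a/ and /i/) occurs immediately after a vowel → [ð] by rule 1.
/i/ — not in any rule's target class → [i].
/l/ (between /i/ and /x/) fails the environment for rule 3, so it stays [l].
/x/ stays [x].
/u/ — not in any rule's target class → [u].
/b/ (word-final): immediately after a vowel, so rule 1 applies → [β].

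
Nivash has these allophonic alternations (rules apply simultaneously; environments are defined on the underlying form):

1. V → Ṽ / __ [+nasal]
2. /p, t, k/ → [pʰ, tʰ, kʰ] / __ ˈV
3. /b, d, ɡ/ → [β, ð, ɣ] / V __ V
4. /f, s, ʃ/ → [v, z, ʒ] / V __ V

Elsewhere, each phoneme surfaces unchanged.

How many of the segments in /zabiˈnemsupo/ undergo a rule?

3

Segments that undergo a rule: /b/ → [β] (rule 3); /i/ → [ĩ] (rule 1); /e/ → [ẽ] (rule 1).
All other segments surface unchanged.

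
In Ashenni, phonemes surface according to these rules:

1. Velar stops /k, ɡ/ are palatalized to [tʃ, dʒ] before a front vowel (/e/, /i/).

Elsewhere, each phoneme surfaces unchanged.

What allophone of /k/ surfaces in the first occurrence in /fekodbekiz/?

[k]

/k/ (between /e/ and /o/) fails the environment for rule 1, so it stays [k].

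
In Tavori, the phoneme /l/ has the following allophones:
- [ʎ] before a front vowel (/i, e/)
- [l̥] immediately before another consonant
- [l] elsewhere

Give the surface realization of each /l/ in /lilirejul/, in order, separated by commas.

Occurrence 1 (position 1): before a front vowel (/i, e/) → [ʎ].
Occurrence 2 (position 3): before a front vowel (/i, e/) → [ʎ].
Occurrence 3 (position 9): no conditioning environment matches → elsewhere allophone [l].

[ʎ], [ʎ], [l]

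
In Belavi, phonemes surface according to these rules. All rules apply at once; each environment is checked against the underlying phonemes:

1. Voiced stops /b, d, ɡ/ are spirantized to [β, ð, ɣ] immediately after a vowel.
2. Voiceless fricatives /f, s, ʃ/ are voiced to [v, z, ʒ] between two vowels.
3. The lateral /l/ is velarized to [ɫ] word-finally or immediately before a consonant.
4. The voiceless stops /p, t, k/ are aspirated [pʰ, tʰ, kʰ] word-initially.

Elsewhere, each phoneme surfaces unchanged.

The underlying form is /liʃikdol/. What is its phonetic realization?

/l/ (word-initial) fails the environment for rule 3, so it stays [l].
/i/ stays [i].
/ʃ/ — between /i/ and /i/, between two vowels — surfaces as [ʒ] (rule 2).
/i/ (between /ʃ/ and /k/): no rule targets it → [i].
/k/ (between /i/ and /d/) is in the target of rule 4 but the environment (word-initially) is not met → [k].
/d/ (between /k/ and /o/) fails the environment for rule 1, so it stays [d].
/o/ (between /d/ and /l/): no rule targets it → [o].
/l/ — word-final, word-finally or immediately before a consonant — surfaces as [ɫ] (rule 3).

[liʒikdoɫ]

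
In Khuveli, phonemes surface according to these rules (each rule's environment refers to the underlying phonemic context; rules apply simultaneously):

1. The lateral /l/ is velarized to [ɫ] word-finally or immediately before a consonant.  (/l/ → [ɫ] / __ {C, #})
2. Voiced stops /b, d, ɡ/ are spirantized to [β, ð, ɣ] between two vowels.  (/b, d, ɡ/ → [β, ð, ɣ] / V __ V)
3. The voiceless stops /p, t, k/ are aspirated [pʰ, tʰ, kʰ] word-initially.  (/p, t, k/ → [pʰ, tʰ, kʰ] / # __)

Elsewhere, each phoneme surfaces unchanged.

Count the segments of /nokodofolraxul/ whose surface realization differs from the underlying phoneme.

Segments that undergo a rule: /d/ → [ð] (rule 2); /l/ → [ɫ] (rule 1); /l/ → [ɫ] (rule 1).
All other segments surface unchanged.

3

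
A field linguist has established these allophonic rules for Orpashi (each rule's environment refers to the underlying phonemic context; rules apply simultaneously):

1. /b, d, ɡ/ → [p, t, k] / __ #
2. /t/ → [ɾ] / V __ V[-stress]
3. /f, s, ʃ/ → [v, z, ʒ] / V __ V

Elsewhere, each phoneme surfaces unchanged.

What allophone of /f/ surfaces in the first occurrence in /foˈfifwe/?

[f]

/f/ (word-initial): rule 3 targets it, but not between two vowels → unchanged [f].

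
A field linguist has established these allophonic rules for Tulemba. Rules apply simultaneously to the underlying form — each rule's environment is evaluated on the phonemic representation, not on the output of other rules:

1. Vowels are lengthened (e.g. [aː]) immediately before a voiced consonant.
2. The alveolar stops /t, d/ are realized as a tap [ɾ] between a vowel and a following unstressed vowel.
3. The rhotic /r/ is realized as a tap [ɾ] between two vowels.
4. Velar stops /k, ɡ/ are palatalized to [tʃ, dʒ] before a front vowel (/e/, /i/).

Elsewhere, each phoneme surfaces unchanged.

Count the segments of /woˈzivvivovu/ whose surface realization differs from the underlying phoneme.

4

Segments that undergo a rule: /o/ → [oː] (rule 1); /i/ → [iː] (rule 1); /i/ → [iː] (rule 1); /o/ → [oː] (rule 1).
All other segments surface unchanged.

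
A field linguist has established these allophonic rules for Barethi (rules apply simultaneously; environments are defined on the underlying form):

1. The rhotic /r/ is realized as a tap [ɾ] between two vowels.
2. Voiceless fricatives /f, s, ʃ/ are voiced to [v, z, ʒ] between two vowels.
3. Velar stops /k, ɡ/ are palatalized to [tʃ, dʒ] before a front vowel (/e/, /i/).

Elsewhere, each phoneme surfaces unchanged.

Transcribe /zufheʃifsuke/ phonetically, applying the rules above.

/z/ stays [z].
/u/ (between /z/ and /f/) is unaffected → [u].
/f/ (between /u/ and /h/): rule 2 targets it, but not between two vowels → unchanged [f].
/h/ (between /f/ and /e/): no rule targets it → [h].
/e/ (between /h/ and /ʃ/): no rule targets it → [e].
/ʃ/ (between /e/ and /i/) occurs between two vowels → [ʒ] by rule 2.
/i/ (between /ʃ/ and /f/): no rule targets it → [i].
/f/ (between /i/ and /s/): rule 2 targets it, but not between two vowels → unchanged [f].
/s/ (between /f/ and /u/) is in the target of rule 2 but the environment (between two vowels) is not met → [s].
/u/ (between /s/ and /k/): no rule targets it → [u].
/k/ meets the environment for rule 3 (before a front vowel) → [tʃ].
/e/ stays [e].

[zufheʒifsutʃe]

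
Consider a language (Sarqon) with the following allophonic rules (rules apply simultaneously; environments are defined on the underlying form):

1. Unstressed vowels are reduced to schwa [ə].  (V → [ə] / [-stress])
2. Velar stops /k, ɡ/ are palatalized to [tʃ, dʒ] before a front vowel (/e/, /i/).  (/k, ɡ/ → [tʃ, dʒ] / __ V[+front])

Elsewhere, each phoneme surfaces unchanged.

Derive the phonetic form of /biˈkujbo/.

[bəˈkujbə]

/i/ (between /b/ and /k/): in an unstressed syllable, so rule 1 applies → [ə].
/k/ (between /i/ and /u/) is in the target of rule 2 but the environment (before a front vowel) is not met → [k].
/u/ (between /k/ and /j/) is in the target of rule 1 but the environment (in an unstressed syllable) is not met → [u].
/o/ meets the environment for rule 1 (in an unstressed syllable) → [ə].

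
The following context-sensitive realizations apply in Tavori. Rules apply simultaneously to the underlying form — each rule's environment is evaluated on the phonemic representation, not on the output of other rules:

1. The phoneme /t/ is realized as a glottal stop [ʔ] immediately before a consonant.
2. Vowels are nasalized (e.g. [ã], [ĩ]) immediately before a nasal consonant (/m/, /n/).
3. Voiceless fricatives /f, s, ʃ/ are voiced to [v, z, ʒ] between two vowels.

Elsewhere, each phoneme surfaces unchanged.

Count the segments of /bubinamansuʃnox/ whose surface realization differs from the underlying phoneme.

Segments that undergo a rule: /i/ → [ĩ] (rule 2); /a/ → [ã] (rule 2); /a/ → [ã] (rule 2).
All other segments surface unchanged.

3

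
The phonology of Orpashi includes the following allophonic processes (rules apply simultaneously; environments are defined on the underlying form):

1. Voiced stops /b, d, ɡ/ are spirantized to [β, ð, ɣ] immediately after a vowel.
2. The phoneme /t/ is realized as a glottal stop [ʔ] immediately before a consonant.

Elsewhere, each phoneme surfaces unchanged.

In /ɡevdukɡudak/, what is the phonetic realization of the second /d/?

/d/ — between /u/ and /a/, immediately after a vowel — surfaces as [ð] (rule 1).

[ð]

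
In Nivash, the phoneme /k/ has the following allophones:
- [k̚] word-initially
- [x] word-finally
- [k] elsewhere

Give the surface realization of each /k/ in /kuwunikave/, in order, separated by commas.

Occurrence 1 (position 1): word-initially → [k̚].
Occurrence 2 (position 7): no conditioning environment matches → elsewhere allophone [k].

[k̚], [k]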